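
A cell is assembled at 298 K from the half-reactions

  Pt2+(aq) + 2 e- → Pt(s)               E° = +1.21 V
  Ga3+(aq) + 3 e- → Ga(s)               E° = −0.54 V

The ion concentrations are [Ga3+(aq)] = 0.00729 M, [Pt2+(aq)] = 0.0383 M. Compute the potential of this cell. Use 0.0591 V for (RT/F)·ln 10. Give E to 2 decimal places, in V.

The Pt²⁺/Pt couple has the more positive E°, so it is the cathode; Ga³⁺/Ga is the anode.
The standard potential is +1.21 − (−0.54) = +1.75 V and the balanced reaction transfers n = 6 electrons.
For the overall reaction 3 Pt2+(aq) + 2 Ga(s) → 3 Pt(s) + 2 Ga3+(aq), Q = [Ga3+(aq)]^2 / [Pt2+(aq)]^3 = 0.946, giving log Q = −0.024.
E = E° − (0.0591/n)·log Q = +1.75 − (0.0591/6)(−0.024) = +1.75 V.

+1.75 V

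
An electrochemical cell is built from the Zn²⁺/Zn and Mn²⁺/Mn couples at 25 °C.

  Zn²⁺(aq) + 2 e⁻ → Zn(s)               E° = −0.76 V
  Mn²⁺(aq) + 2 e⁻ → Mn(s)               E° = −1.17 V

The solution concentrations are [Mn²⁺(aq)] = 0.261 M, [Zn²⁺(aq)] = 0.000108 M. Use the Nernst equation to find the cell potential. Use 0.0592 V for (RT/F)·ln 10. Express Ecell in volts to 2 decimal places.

+0.31 V

The Zn²⁺/Zn couple has the more positive E°, so it is the cathode; Mn²⁺/Mn is the anode.
The standard potential is −0.76 − (−1.17) = +0.41 V and the balanced reaction transfers n = 2 electrons.
The balanced reaction is Zn²⁺(aq) + Mn(s) → Zn(s) + Mn²⁺(aq), so Q = [Mn²⁺(aq)] / [Zn²⁺(aq)] = 2.42×10^3 and log Q = 3.383.
E = E° − (0.0592/n)·log Q = +0.41 − (0.0592/2)(3.383) = +0.31 V.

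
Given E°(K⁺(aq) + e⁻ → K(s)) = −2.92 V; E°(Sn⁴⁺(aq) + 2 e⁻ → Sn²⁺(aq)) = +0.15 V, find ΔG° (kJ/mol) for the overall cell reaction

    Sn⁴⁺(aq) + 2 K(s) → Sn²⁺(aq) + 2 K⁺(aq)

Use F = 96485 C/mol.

In the reaction as written Sn⁴⁺(aq) is reduced, so the Sn⁴⁺/Sn²⁺ couple is the cathode and K⁺/K is the anode.
E°cell = +0.15 − (−2.92) = +3.07 V; balancing electrons gives n = 2.
ΔG° = −nFE°cell = −(2)(96485)(+3.07) J/mol = −592 kJ/mol.

−592 kJ/mol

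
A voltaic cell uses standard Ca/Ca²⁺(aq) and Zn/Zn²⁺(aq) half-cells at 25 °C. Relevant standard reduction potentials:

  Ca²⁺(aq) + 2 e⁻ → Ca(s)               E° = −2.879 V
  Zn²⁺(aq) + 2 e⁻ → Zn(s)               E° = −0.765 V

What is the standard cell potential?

+2.114 V

Of the two couples in this cell, the one with the more positive reduction potential is reduced at the cathode: here that is Zn²⁺/Zn (−0.765 V); Ca²⁺/Ca (−2.879 V) is the anode.
E°cell = E°(cathode) − E°(anode) = −0.765 − (−2.879) = +2.114 V.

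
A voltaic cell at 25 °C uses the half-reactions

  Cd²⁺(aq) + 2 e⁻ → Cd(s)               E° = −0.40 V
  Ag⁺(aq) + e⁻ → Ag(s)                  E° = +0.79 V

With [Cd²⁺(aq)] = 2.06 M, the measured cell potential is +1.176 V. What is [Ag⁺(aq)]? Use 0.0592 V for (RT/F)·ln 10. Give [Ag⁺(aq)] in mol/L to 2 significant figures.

The Ag⁺/Ag couple has the larger reduction potential, so it is the cathode: E°cell = +0.79 − (−0.40) = +1.19 V and n = 2.
From the Nernst equation, log Q = n(E° − E)/0.0592 = 2·(+1.19 − (+1.176))/0.0592 = 0.473.
Balancing electrons gives 2 Ag⁺(aq) + Cd(s) → 2 Ag(s) + Cd²⁺(aq); thus Q = [Cd²⁺(aq)] / [Ag⁺(aq)]^2.
Substituting the known concentrations and solving, log [Ag⁺(aq)] = −0.080 and [Ag⁺(aq)] = 0.83 M.

0.83 M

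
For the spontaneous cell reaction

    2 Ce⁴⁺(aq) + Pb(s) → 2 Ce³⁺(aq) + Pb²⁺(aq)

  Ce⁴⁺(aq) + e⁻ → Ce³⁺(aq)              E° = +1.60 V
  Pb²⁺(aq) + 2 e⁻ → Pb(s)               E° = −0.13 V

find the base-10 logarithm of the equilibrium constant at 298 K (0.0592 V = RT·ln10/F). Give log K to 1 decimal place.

log K = 58.4

The Ce⁴⁺/Ce³⁺ couple is reduced (cathode); E°cell = +1.60 − (−0.13) = +1.73 V with n = 2.
At equilibrium E = 0, so log K = nE°cell / 0.0592 = (2)(+1.73) / 0.0592 = 58.4.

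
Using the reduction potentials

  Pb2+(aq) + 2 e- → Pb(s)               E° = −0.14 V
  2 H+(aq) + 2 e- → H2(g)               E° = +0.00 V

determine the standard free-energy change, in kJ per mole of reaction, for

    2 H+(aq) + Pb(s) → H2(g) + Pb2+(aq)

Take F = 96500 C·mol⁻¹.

−27.0 kJ/mol

In the reaction as written H+(aq) is reduced, so the 2H⁺/H₂ couple is the cathode and Pb²⁺/Pb is the anode.
E°cell = +0.00 − (−0.14) = +0.14 V; balancing electrons gives n = 2.
ΔG° = −nFE°cell = −(2)(96500)(+0.14) J/mol = −27.0 kJ/mol.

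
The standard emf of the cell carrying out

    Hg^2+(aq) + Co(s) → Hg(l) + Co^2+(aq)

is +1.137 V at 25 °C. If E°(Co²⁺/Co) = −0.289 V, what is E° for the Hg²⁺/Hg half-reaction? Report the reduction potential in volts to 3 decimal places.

+0.848 V

In the reaction as written the Hg²⁺/Hg couple is reduced (cathode) and Co²⁺/Co is oxidized (anode), so E°cell = E°(Hg²⁺/Hg) − E°(Co²⁺/Co).
E°(Hg²⁺/Hg) = E°cell + E°(anode) = +1.137 + (−0.289) = +0.848 V.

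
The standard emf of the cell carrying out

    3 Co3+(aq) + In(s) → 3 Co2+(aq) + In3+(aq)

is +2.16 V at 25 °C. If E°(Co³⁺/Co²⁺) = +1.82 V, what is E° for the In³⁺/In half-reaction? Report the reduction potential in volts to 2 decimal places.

In the reaction as written the Co³⁺/Co²⁺ couple is reduced (cathode) and In³⁺/In is oxidized (anode), so E°cell = E°(Co³⁺/Co²⁺) − E°(In³⁺/In).
E°(In³⁺/In) = E°(cathode) − E°cell = +1.82 − (+2.16) = −0.34 V.

−0.34 V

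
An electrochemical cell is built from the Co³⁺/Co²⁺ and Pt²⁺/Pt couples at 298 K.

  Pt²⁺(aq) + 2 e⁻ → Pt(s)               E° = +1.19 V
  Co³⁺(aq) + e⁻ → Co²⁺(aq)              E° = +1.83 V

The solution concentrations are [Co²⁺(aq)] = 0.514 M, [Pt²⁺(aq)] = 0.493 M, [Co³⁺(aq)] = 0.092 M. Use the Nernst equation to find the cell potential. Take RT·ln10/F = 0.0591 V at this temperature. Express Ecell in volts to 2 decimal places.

Co³⁺/Co²⁺ is reduced (cathode, E° = +1.83 V) and Pt²⁺/Pt is oxidized (anode).
The standard potential is +1.83 − (+1.19) = +0.64 V and the balanced reaction transfers n = 2 electrons.
Balancing gives 2 Co³⁺(aq) + Pt(s) → 2 Co²⁺(aq) + Pt²⁺(aq); hence Q = ([Co²⁺(aq)]^2·[Pt²⁺(aq)]) / [Co³⁺(aq)]^2 = 15.4 (log Q = 1.187).
By the Nernst equation, E = +0.64 − (0.0591/2)·(1.187) = +0.60 V.

+0.60 V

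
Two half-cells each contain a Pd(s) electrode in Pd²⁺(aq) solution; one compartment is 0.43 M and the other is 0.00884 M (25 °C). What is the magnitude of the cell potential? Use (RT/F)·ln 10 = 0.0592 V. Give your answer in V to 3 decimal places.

For a concentration cell E°cell = 0, since both electrodes use the same couple.
The compartment with the higher Pd²⁺(aq) concentration (0.43 M) acts as the cathode; ions are reduced there and produced at the dilute (0.00884 M) anode.
With n = 2, Ecell = −(0.0592/2)·log([dilute]/[conc]) = −(0.0592/2)·log(0.00884/0.43) = +0.050 V.

0.050 V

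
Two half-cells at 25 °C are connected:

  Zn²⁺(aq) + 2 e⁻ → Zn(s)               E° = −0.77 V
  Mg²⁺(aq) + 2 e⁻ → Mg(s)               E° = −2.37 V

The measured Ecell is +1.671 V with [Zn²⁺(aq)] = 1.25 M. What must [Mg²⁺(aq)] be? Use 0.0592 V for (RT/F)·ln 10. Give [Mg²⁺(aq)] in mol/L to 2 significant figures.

0.0050 M

With Zn²⁺/Zn at the cathode and Mg²⁺/Mg at the anode, E°cell = −0.77 − (−2.37) = +1.60 V (n = 2).
Rearranging E = E° − (0.0592/n)·log Q gives log Q = 2(+1.60 − (+1.671))/0.0592 = −2.399.
For Zn²⁺(aq) + Mg(s) → Zn(s) + Mg²⁺(aq), the reaction quotient is Q = [Mg²⁺(aq)] / [Zn²⁺(aq)].
Solving for the unknown gives log [Mg²⁺(aq)] = −2.302, so [Mg²⁺(aq)] ≈ 0.0050 M.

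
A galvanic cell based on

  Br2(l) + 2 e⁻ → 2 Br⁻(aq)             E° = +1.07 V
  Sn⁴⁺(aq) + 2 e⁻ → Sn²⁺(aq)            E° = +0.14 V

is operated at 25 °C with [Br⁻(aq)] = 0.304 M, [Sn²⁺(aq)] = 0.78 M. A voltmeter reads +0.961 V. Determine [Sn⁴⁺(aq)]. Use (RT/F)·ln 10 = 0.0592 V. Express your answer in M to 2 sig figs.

0.76 M

With Br₂/Br⁻ at the cathode and Sn⁴⁺/Sn²⁺ at the anode, E°cell = +1.07 − (+0.14) = +0.93 V (n = 2).
From the Nernst equation, log Q = n(E° − E)/0.0592 = 2·(+0.93 − (+0.961))/0.0592 = −1.047.
The balanced reaction is Br2(l) + Sn²⁺(aq) → 2 Br⁻(aq) + Sn⁴⁺(aq), so Q = ([Br⁻(aq)]^2·[Sn⁴⁺(aq)]) / [Sn²⁺(aq)].
Solving for the unknown gives log [Sn⁴⁺(aq)] = −0.121, so [Sn⁴⁺(aq)] ≈ 0.76 M.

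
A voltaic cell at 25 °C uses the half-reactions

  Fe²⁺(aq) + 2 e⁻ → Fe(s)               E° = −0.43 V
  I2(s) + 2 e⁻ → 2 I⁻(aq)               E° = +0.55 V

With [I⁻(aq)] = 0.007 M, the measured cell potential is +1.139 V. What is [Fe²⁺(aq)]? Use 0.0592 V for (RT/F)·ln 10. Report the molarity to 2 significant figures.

0.087 M

I₂/I⁻ is the cathode (higher E°); E°cell = +0.55 − (−0.43) = +0.98 V with n = 2.
From the Nernst equation, log Q = n(E° − E)/0.0592 = 2·(+0.98 − (+1.139))/0.0592 = −5.372.
For I2(s) + Fe(s) → 2 I⁻(aq) + Fe²⁺(aq), the reaction quotient is Q = [I⁻(aq)]^2·[Fe²⁺(aq)].
Substituting the known concentrations and solving, log [Fe²⁺(aq)] = −1.062 and [Fe²⁺(aq)] = 0.087 M.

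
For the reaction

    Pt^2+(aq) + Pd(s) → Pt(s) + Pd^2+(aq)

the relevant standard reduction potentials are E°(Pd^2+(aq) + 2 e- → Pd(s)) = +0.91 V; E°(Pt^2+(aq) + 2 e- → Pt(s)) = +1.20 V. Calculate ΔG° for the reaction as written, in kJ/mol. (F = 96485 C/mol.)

In the reaction as written Pt^2+(aq) is reduced, so the Pt²⁺/Pt couple is the cathode and Pd²⁺/Pd is the anode.
E°cell = +1.20 − (+0.91) = +0.29 V; balancing electrons gives n = 2.
ΔG° = −nFE°cell = −(2)(96485)(+0.29) J/mol = −56.0 kJ/mol.

−56.0 kJ/mol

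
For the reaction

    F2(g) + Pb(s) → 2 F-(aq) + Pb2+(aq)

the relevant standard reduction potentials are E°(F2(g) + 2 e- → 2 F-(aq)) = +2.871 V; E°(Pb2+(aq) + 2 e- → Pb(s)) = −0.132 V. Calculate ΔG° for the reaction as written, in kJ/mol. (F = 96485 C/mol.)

In the reaction as written F2(g) is reduced, so the F₂/F⁻ couple is the cathode and Pb²⁺/Pb is the anode.
E°cell = +2.871 − (−0.132) = +3.003 V; balancing electrons gives n = 2.
ΔG° = −nFE°cell = −(2)(96485)(+3.003) J/mol = −579 kJ/mol.

−579 kJ/mol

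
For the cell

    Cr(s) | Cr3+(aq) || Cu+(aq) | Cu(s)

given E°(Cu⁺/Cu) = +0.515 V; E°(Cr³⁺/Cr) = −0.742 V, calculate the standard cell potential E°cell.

By convention the left-hand electrode in cell notation is the anode (oxidation) and the right-hand electrode is the cathode (reduction).
E°cell = E°(right) − E°(left) = +0.515 − (−0.742) = +1.257 V.

+1.257 V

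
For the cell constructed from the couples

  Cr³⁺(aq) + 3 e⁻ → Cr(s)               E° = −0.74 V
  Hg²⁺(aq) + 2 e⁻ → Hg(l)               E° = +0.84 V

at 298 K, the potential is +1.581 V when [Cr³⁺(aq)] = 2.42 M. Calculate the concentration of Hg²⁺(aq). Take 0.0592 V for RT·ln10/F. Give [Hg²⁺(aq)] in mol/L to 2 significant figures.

1.9 M

The Hg²⁺/Hg couple has the larger reduction potential, so it is the cathode: E°cell = +0.84 − (−0.74) = +1.58 V and n = 6.
Since E = E° − (0.0592/n)·log Q, log Q = n(E° − E)/0.0592 = −0.101.
The balanced reaction is 3 Hg²⁺(aq) + 2 Cr(s) → 3 Hg(l) + 2 Cr³⁺(aq), so Q = [Cr³⁺(aq)]^2 / [Hg²⁺(aq)]^3.
Solving for the unknown gives log [Hg²⁺(aq)] = 0.290, so [Hg²⁺(aq)] ≈ 1.9 M.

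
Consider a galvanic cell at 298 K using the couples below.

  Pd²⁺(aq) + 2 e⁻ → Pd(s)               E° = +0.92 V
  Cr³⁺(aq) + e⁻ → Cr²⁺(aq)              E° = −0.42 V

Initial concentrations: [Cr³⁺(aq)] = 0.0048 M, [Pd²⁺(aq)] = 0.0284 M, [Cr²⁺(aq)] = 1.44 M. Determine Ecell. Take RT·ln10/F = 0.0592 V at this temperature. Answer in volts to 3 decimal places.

The Pd²⁺/Pd couple has the more positive E°, so it is the cathode; Cr³⁺/Cr²⁺ is the anode.
The standard potential is +0.92 − (−0.42) = +1.34 V and the balanced reaction transfers n = 2 electrons.
The balanced reaction is Pd²⁺(aq) + 2 Cr²⁺(aq) → Pd(s) + 2 Cr³⁺(aq), so Q = [Cr³⁺(aq)]^2 / ([Pd²⁺(aq)]·[Cr²⁺(aq)]^2) = 0.000391 and log Q = −3.408.
Applying E = E° − (RT ln10/nF)·log Q gives +1.34 − (0.0592/2)(−3.408) = +1.441 V.

+1.441 V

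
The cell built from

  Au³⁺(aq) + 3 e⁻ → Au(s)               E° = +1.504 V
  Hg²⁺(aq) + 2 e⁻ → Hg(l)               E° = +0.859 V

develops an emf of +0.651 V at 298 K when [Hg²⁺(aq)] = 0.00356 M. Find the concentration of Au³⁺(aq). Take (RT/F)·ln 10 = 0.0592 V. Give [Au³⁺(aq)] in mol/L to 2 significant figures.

With Au³⁺/Au at the cathode and Hg²⁺/Hg at the anode, E°cell = +1.504 − (+0.859) = +0.645 V (n = 6).
From the Nernst equation, log Q = n(E° − E)/0.0592 = 6·(+0.645 − (+0.651))/0.0592 = −0.608.
For 2 Au³⁺(aq) + 3 Hg(l) → 2 Au(s) + 3 Hg²⁺(aq), the reaction quotient is Q = [Hg²⁺(aq)]^3 / [Au³⁺(aq)]^2.
Isolating [Au³⁺(aq)] in Q = 10^{−0.608} yields log [Au³⁺(aq)] = −3.369, i.e. 0.00043 M.

0.00043 M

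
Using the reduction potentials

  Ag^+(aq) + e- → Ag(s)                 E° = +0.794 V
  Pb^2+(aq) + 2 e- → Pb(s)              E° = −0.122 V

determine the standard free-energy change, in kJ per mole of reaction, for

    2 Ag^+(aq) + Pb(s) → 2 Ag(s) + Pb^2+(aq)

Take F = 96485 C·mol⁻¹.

−177 kJ/mol

In the reaction as written Ag^+(aq) is reduced, so the Ag⁺/Ag couple is the cathode and Pb²⁺/Pb is the anode.
E°cell = +0.794 − (−0.122) = +0.916 V; balancing electrons gives n = 2.
ΔG° = −nFE°cell = −(2)(96485)(+0.916) J/mol = −177 kJ/mol.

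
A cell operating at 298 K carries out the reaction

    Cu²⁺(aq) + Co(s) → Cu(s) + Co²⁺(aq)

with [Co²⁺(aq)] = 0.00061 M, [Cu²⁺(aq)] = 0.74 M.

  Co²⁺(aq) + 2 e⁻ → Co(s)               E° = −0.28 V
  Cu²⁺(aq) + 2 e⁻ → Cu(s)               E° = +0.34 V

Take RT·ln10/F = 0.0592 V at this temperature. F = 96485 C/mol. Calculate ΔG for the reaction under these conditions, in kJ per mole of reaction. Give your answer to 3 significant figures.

With Cu²⁺/Cu reduced at the cathode, E°cell = +0.34 − (−0.28) = +0.62 V and n = 2.
Q = [Co²⁺(aq)] / [Cu²⁺(aq)] = 0.000824, so log Q = −3.084 and E = +0.62 − (0.0592/2)(−3.084) = +0.7113 V.
Finally ΔG = −nFE = −(2)(96485 C/mol)(+0.7113 V) = −137 kJ/mol.

−137 kJ/mol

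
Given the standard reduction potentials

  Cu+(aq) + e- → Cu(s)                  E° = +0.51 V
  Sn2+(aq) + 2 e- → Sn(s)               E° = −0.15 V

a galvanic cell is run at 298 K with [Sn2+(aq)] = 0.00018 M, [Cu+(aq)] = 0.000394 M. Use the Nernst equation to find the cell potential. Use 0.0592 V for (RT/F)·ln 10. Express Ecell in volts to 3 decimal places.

+0.569 V

Since E°(Cu⁺/Cu) > E°(Sn²⁺/Sn), Cu⁺/Cu serves as the cathode.
E°cell = +0.51 − (−0.15) = +0.66 V, with n = 2 electrons transferred.
Balancing gives 2 Cu+(aq) + Sn(s) → 2 Cu(s) + Sn2+(aq); hence Q = [Sn2+(aq)] / [Cu+(aq)]^2 = 1.16×10^3 (log Q = 3.064).
Applying E = E° − (RT ln10/nF)·log Q gives +0.66 − (0.0592/2)(3.064) = +0.569 V.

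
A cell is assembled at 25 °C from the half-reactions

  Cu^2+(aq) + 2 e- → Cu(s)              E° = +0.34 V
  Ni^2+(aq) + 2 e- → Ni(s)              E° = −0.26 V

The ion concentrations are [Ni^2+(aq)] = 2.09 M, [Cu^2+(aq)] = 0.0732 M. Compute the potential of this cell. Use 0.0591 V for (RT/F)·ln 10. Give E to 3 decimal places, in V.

Cu²⁺/Cu is reduced (cathode, E° = +0.34 V) and Ni²⁺/Ni is oxidized (anode).
E°cell = E°cat − E°an = +0.34 − (−0.26) = +0.60 V; n = 2.
For the overall reaction Cu^2+(aq) + Ni(s) → Cu(s) + Ni^2+(aq), Q = [Ni^2+(aq)] / [Cu^2+(aq)] = 28.6, giving log Q = 1.456.
E = E° − (0.0591/n)·log Q = +0.60 − (0.0591/2)(1.456) = +0.557 V.

+0.557 V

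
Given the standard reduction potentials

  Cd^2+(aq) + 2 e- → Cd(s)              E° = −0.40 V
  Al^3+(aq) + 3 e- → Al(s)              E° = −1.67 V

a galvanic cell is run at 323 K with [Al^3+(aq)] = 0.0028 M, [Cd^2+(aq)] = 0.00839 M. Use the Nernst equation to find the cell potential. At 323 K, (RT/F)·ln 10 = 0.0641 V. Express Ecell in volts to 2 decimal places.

Since E°(Cd²⁺/Cd) > E°(Al³⁺/Al), Cd²⁺/Cd serves as the cathode.
E°cell = −0.40 − (−1.67) = +1.27 V, with n = 6 electrons transferred.
The balanced reaction is 3 Cd^2+(aq) + 2 Al(s) → 3 Cd(s) + 2 Al^3+(aq), so Q = [Al^3+(aq)]^2 / [Cd^2+(aq)]^3 = 13.3 and log Q = 1.123.
Applying E = E° − (RT ln10/nF)·log Q gives +1.27 − (0.0641/6)(1.123) = +1.26 V.

+1.26 V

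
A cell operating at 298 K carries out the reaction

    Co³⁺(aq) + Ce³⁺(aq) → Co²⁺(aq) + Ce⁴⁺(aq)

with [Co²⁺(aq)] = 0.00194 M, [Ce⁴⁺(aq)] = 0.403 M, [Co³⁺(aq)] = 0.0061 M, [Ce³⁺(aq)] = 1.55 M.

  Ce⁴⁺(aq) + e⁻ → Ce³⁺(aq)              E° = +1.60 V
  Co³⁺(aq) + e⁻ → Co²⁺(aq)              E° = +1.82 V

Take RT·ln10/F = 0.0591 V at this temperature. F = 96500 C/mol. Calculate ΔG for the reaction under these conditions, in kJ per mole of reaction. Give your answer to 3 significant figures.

The standard cell potential is +1.82 − (+1.60) = +0.22 V, with n = 1 electron in the balanced equation.
Q = ([Co²⁺(aq)]·[Ce⁴⁺(aq)]) / ([Co³⁺(aq)]·[Ce³⁺(aq)]) = 0.0827, so log Q = −1.083 and E = +0.22 − (0.0591/1)(−1.083) = +0.2840 V.
Then ΔG = −nFE = −1 × 96500 × +0.2840 J/mol = −27.4 kJ/mol.

−27.4 kJ/mol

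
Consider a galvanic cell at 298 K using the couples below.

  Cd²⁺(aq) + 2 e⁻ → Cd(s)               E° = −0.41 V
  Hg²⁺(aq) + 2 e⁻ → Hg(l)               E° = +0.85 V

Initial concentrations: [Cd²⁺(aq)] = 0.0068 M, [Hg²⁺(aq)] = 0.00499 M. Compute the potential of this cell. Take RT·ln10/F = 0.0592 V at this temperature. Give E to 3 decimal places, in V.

Since E°(Hg²⁺/Hg) > E°(Cd²⁺/Cd), Hg²⁺/Hg serves as the cathode.
The standard potential is +0.85 − (−0.41) = +1.26 V and the balanced reaction transfers n = 2 electrons.
For the overall reaction Hg²⁺(aq) + Cd(s) → Hg(l) + Cd²⁺(aq), Q = [Cd²⁺(aq)] / [Hg²⁺(aq)] = 1.36, giving log Q = 0.134.
By the Nernst equation, E = +1.26 − (0.0592/2)·(0.134) = +1.256 V.

+1.256 V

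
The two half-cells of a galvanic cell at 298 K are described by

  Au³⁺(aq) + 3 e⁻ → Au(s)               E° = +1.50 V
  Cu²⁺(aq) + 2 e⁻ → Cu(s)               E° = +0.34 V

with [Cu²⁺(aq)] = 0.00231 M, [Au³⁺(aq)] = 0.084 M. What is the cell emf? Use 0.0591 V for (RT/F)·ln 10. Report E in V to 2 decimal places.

+1.22 V

Since E°(Au³⁺/Au) > E°(Cu²⁺/Cu), Au³⁺/Au serves as the cathode.
E°cell = E°cat − E°an = +1.50 − (+0.34) = +1.16 V; n = 6.
The balanced reaction is 2 Au³⁺(aq) + 3 Cu(s) → 2 Au(s) + 3 Cu²⁺(aq), so Q = [Cu²⁺(aq)]^3 / [Au³⁺(aq)]^2 = 1.75×10^−6 and log Q = −5.758.
E = E° − (0.0591/n)·log Q = +1.16 − (0.0591/6)(−5.758) = +1.22 V.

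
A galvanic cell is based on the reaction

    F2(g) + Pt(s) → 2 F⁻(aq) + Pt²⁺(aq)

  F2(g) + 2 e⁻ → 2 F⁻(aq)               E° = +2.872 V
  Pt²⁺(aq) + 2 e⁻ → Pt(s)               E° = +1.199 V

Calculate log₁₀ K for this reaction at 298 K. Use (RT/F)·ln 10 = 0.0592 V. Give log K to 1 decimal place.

The F₂/F⁻ couple is reduced (cathode); E°cell = +2.872 − (+1.199) = +1.673 V with n = 2.
At equilibrium E = 0, so log K = nE°cell / 0.0592 = (2)(+1.673) / 0.0592 = 56.5.

log K = 56.5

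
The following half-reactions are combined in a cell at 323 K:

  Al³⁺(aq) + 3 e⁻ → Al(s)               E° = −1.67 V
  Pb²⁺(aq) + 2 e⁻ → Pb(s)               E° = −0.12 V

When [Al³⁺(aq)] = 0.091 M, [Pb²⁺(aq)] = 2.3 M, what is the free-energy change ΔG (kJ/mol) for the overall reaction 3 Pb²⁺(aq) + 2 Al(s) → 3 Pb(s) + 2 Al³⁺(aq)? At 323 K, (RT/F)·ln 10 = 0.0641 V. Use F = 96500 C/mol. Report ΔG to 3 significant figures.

With Pb²⁺/Pb reduced at the cathode, E°cell = −0.12 − (−1.67) = +1.55 V and n = 6.
Q = [Al³⁺(aq)]^2 / [Pb²⁺(aq)]^3 = 0.000681, so log Q = −3.167 and E = +1.55 − (0.0641/6)(−3.167) = +1.5838 V.
Finally ΔG = −nFE = −(6)(96500 C/mol)(+1.5838 V) = −917 kJ/mol.

−917 kJ/mol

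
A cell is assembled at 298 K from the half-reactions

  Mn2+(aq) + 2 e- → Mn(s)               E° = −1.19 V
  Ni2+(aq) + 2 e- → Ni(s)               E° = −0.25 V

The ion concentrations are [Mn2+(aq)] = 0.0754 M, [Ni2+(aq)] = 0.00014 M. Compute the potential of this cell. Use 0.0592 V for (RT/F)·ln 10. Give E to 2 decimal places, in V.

Since E°(Ni²⁺/Ni) > E°(Mn²⁺/Mn), Ni²⁺/Ni serves as the cathode.
E°cell = −0.25 − (−1.19) = +0.94 V, with n = 2 electrons transferred.
Balancing gives Ni2+(aq) + Mn(s) → Ni(s) + Mn2+(aq); hence Q = [Mn2+(aq)] / [Ni2+(aq)] = 539 (log Q = 2.731).
E = E° − (0.0592/n)·log Q = +0.94 − (0.0592/2)(2.731) = +0.86 V.

+0.86 V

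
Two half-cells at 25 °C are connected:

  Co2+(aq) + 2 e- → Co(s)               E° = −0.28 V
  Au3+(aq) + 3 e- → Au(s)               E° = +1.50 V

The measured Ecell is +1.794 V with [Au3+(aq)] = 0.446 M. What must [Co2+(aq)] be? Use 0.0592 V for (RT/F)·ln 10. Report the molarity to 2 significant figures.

With Au³⁺/Au at the cathode and Co²⁺/Co at the anode, E°cell = +1.50 − (−0.28) = +1.78 V (n = 6).
Rearranging E = E° − (0.0592/n)·log Q gives log Q = 6(+1.78 − (+1.794))/0.0592 = −1.419.
The balanced reaction is 2 Au3+(aq) + 3 Co(s) → 2 Au(s) + 3 Co2+(aq), so Q = [Co2+(aq)]^3 / [Au3+(aq)]^2.
Isolating [Co2+(aq)] in Q = 10^{−1.419} yields log [Co2+(aq)] = −0.707, i.e. 0.20 M.

0.20 M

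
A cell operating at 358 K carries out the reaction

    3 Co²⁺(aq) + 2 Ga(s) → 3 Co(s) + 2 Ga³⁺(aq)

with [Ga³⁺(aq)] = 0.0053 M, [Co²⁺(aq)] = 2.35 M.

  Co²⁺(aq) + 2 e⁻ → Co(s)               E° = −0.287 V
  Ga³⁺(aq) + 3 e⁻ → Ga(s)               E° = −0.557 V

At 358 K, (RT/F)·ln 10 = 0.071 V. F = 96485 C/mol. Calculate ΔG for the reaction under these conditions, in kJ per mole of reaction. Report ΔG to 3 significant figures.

With Co²⁺/Co reduced at the cathode, E°cell = −0.287 − (−0.557) = +0.270 V and n = 6.
Here Q = [Ga³⁺(aq)]^2 / [Co²⁺(aq)]^3 = 2.16×10^−6 (log Q = −5.665), giving E = +0.270 − (0.071/6)·(−5.665) = +0.3370 V.
Finally ΔG = −nFE = −(6)(96485 C/mol)(+0.3370 V) = −195 kJ/mol.

−195 kJ/mol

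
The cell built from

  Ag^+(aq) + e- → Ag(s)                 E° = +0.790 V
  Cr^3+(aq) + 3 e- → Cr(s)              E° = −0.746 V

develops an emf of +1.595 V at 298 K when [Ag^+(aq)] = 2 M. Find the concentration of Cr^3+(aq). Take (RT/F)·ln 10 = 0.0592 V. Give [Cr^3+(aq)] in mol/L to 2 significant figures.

0.0082 M

With Ag⁺/Ag at the cathode and Cr³⁺/Cr at the anode, E°cell = +0.790 − (−0.746) = +1.536 V (n = 3).
From the Nernst equation, log Q = n(E° − E)/0.0592 = 3·(+1.536 − (+1.595))/0.0592 = −2.990.
The balanced reaction is 3 Ag^+(aq) + Cr(s) → 3 Ag(s) + Cr^3+(aq), so Q = [Cr^3+(aq)] / [Ag^+(aq)]^3.
Isolating [Cr^3+(aq)] in Q = 10^{−2.990} yields log [Cr^3+(aq)] = −2.087, i.e. 0.0082 M.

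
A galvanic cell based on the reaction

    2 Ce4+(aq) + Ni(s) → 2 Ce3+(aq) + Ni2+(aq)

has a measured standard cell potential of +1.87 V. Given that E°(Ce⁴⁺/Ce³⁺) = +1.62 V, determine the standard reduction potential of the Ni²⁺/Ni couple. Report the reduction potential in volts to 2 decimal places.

In the reaction as written the Ce⁴⁺/Ce³⁺ couple is reduced (cathode) and Ni²⁺/Ni is oxidized (anode), so E°cell = E°(Ce⁴⁺/Ce³⁺) − E°(Ni²⁺/Ni).
E°(Ni²⁺/Ni) = E°(cathode) − E°cell = +1.62 − (+1.87) = −0.25 V.

−0.25 V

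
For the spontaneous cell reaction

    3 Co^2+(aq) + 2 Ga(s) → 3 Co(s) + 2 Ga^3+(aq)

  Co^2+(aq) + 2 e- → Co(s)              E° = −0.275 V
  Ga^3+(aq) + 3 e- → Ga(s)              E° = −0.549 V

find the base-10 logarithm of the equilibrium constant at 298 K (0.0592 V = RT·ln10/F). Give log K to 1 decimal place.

The Co²⁺/Co couple is reduced (cathode); E°cell = −0.275 − (−0.549) = +0.274 V with n = 6.
At equilibrium E = 0, so log K = nE°cell / 0.0592 = (6)(+0.274) / 0.0592 = 27.8.

log K = 27.8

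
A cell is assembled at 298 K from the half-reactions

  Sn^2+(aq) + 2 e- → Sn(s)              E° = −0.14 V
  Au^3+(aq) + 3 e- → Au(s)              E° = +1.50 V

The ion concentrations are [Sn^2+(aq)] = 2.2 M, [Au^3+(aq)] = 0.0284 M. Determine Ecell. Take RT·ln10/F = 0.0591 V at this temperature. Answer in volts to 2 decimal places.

The Au³⁺/Au couple has the more positive E°, so it is the cathode; Sn²⁺/Sn is the anode.
E°cell = E°cat − E°an = +1.50 − (−0.14) = +1.64 V; n = 6.
For the overall reaction 2 Au^3+(aq) + 3 Sn(s) → 2 Au(s) + 3 Sn^2+(aq), Q = [Sn^2+(aq)]^3 / [Au^3+(aq)]^2 = 1.32×10^4, giving log Q = 4.121.
Applying E = E° − (RT ln10/nF)·log Q gives +1.64 − (0.0591/6)(4.121) = +1.60 V.

+1.60 V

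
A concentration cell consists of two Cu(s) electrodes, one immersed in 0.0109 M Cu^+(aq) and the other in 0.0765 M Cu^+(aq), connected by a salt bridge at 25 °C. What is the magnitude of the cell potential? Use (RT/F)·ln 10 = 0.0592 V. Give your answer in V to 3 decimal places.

0.050 V

For a concentration cell E°cell = 0, since both electrodes use the same couple.
The compartment with the higher Cu^+(aq) concentration (0.0765 M) acts as the cathode; ions are reduced there and produced at the dilute (0.0109 M) anode.
With n = 1, Ecell = −(0.0592/1)·log([dilute]/[conc]) = −(0.0592/1)·log(0.0109/0.0765) = +0.050 V.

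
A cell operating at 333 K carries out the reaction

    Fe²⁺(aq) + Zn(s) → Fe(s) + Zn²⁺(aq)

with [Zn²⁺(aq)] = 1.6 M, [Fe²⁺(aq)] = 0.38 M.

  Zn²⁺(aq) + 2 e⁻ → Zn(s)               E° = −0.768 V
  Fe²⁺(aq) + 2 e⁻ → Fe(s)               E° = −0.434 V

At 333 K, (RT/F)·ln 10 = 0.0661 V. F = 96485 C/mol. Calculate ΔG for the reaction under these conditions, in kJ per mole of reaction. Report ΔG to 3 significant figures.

With Fe²⁺/Fe reduced at the cathode, E°cell = −0.434 − (−0.768) = +0.334 V and n = 2.
Here Q = [Zn²⁺(aq)] / [Fe²⁺(aq)] = 4.21 (log Q = 0.624), giving E = +0.334 − (0.0661/2)·(0.624) = +0.3134 V.
ΔG = −nFE = −(2)(96485)(+0.3134) J/mol = −60.5 kJ/mol.

−60.5 kJ/mol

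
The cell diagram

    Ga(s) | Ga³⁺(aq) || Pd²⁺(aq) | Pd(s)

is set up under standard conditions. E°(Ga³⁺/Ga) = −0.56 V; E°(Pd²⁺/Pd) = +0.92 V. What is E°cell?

+1.48 V

By convention the left-hand electrode in cell notation is the anode (oxidation) and the right-hand electrode is the cathode (reduction).
E°cell = E°(right) − E°(left) = +0.92 − (−0.56) = +1.48 V.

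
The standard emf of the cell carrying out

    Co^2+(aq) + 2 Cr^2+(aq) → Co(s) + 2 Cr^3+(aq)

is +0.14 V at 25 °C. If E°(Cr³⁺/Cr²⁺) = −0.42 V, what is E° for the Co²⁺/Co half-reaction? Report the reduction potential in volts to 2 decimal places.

−0.28 V

In the reaction as written the Co²⁺/Co couple is reduced (cathode) and Cr³⁺/Cr²⁺ is oxidized (anode), so E°cell = E°(Co²⁺/Co) − E°(Cr³⁺/Cr²⁺).
E°(Co²⁺/Co) = E°cell + E°(anode) = +0.14 + (−0.42) = −0.28 V.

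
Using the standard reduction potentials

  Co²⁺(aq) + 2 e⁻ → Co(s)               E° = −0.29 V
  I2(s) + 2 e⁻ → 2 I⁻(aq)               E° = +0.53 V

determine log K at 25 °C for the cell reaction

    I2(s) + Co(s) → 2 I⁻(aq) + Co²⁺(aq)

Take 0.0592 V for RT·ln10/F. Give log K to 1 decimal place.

The I₂/I⁻ couple is reduced (cathode); E°cell = +0.53 − (−0.29) = +0.82 V with n = 2.
At equilibrium E = 0, so log K = nE°cell / 0.0592 = (2)(+0.82) / 0.0592 = 27.7.

log K = 27.7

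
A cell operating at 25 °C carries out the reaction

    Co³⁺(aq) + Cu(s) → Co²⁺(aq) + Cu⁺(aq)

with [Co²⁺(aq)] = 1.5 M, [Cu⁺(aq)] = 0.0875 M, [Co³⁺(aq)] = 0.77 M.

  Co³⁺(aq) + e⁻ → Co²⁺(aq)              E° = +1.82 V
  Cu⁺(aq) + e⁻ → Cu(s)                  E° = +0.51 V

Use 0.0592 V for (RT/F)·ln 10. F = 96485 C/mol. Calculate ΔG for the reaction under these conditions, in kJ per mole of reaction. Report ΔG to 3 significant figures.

−131 kJ/mol

The standard cell potential is +1.82 − (+0.51) = +1.31 V, with n = 1 electron in the balanced equation.
Q = ([Co²⁺(aq)]·[Cu⁺(aq)]) / [Co³⁺(aq)] = 0.17, so log Q = −0.768 and E = +1.31 − (0.0592/1)(−0.768) = +1.3555 V.
Finally ΔG = −nFE = −(1)(96485 C/mol)(+1.3555 V) = −131 kJ/mol.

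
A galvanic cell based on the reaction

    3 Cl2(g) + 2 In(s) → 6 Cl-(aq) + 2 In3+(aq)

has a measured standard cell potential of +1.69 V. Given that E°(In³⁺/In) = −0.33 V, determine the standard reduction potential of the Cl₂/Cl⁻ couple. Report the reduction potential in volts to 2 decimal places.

In the reaction as written the Cl₂/Cl⁻ couple is reduced (cathode) and In³⁺/In is oxidized (anode), so E°cell = E°(Cl₂/Cl⁻) − E°(In³⁺/In).
E°(Cl₂/Cl⁻) = E°cell + E°(anode) = +1.69 + (−0.33) = +1.36 V.

+1.36 V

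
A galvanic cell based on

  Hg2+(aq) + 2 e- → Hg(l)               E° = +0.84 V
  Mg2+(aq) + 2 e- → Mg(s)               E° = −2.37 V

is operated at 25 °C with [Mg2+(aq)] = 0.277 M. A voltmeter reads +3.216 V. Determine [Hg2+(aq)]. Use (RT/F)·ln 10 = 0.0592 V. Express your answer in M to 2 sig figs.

The Hg²⁺/Hg couple has the larger reduction potential, so it is the cathode: E°cell = +0.84 − (−2.37) = +3.21 V and n = 2.
Since E = E° − (0.0592/n)·log Q, log Q = n(E° − E)/0.0592 = −0.203.
The balanced reaction is Hg2+(aq) + Mg(s) → Hg(l) + Mg2+(aq), so Q = [Mg2+(aq)] / [Hg2+(aq)].
Solving for the unknown gives log [Hg2+(aq)] = −0.355, so [Hg2+(aq)] ≈ 0.44 M.

0.44 M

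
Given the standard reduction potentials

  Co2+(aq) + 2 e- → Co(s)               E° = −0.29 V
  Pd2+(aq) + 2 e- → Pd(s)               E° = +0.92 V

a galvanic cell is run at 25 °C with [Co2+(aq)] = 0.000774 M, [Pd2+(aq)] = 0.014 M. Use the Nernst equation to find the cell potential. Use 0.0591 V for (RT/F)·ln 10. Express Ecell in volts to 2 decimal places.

+1.25 V

Since E°(Pd²⁺/Pd) > E°(Co²⁺/Co), Pd²⁺/Pd serves as the cathode.
The standard potential is +0.92 − (−0.29) = +1.21 V and the balanced reaction transfers n = 2 electrons.
The balanced reaction is Pd2+(aq) + Co(s) → Pd(s) + Co2+(aq), so Q = [Co2+(aq)] / [Pd2+(aq)] = 0.0553 and log Q = −1.257.
E = E° − (0.0591/n)·log Q = +1.21 − (0.0591/2)(−1.257) = +1.25 V.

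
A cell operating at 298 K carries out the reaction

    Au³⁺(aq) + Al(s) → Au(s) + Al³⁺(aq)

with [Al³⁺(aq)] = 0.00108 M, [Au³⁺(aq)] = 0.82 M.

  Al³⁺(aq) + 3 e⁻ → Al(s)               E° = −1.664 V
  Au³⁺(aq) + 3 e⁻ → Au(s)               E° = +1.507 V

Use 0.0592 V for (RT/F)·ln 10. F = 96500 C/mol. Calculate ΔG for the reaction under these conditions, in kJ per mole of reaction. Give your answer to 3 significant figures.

E°cell = +1.507 − (−1.664) = +3.171 V; the balanced reaction transfers n = 3 electrons.
Q = [Al³⁺(aq)] / [Au³⁺(aq)] = 0.00132, so log Q = −2.880 and E = +3.171 − (0.0592/3)(−2.880) = +3.2278 V.
ΔG = −nFE = −(3)(96500)(+3.2278) J/mol = −934 kJ/mol.

−934 kJ/mol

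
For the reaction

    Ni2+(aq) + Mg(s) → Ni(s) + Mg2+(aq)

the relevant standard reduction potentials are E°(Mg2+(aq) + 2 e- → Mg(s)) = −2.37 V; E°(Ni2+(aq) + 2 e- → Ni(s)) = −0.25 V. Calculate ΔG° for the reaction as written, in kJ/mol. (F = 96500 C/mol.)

−409 kJ/mol

In the reaction as written Ni2+(aq) is reduced, so the Ni²⁺/Ni couple is the cathode and Mg²⁺/Mg is the anode.
E°cell = −0.25 − (−2.37) = +2.12 V; balancing electrons gives n = 2.
ΔG° = −nFE°cell = −(2)(96500)(+2.12) J/mol = −409 kJ/mol.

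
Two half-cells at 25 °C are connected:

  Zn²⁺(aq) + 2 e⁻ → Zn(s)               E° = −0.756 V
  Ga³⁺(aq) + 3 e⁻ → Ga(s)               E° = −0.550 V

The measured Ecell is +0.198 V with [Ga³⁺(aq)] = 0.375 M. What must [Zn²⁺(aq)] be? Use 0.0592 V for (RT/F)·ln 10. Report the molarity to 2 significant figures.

0.97 M

With Ga³⁺/Ga at the cathode and Zn²⁺/Zn at the anode, E°cell = −0.550 − (−0.756) = +0.206 V (n = 6).
From the Nernst equation, log Q = n(E° − E)/0.0592 = 6·(+0.206 − (+0.198))/0.0592 = 0.811.
Balancing electrons gives 2 Ga³⁺(aq) + 3 Zn(s) → 2 Ga(s) + 3 Zn²⁺(aq); thus Q = [Zn²⁺(aq)]^3 / [Ga³⁺(aq)]^2.
Solving for the unknown gives log [Zn²⁺(aq)] = −0.014, so [Zn²⁺(aq)] ≈ 0.97 M.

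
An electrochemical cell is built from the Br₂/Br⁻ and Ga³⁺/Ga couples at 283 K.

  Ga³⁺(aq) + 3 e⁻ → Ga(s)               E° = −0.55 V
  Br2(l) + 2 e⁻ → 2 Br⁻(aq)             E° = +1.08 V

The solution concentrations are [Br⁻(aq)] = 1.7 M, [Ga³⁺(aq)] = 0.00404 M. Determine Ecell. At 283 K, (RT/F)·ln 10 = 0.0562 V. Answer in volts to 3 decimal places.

+1.662 V

The Br₂/Br⁻ couple has the more positive E°, so it is the cathode; Ga³⁺/Ga is the anode.
E°cell = E°cat − E°an = +1.08 − (−0.55) = +1.63 V; n = 6.
For the overall reaction 3 Br2(l) + 2 Ga(s) → 6 Br⁻(aq) + 2 Ga³⁺(aq), Q = [Br⁻(aq)]^6·[Ga³⁺(aq)]^2 = 0.000394, giving log Q = −3.405.
Applying E = E° − (RT ln10/nF)·log Q gives +1.63 − (0.0562/6)(−3.405) = +1.662 V.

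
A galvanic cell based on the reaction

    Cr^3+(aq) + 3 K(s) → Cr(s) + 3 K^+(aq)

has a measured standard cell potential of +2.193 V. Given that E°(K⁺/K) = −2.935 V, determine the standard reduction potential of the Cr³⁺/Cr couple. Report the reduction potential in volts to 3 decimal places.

In the reaction as written the Cr³⁺/Cr couple is reduced (cathode) and K⁺/K is oxidized (anode), so E°cell = E°(Cr³⁺/Cr) − E°(K⁺/K).
E°(Cr³⁺/Cr) = E°cell + E°(anode) = +2.193 + (−2.935) = −0.742 V.

−0.742 V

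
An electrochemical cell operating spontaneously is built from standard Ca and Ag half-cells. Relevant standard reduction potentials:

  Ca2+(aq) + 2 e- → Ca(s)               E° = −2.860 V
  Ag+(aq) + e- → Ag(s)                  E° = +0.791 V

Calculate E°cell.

+3.651 V

Of the two couples in this cell, the one with the more positive reduction potential is reduced at the cathode: here that is Ag⁺/Ag (+0.791 V); Ca²⁺/Ca (−2.860 V) is the anode.
E°cell = E°(cathode) − E°(anode) = +0.791 − (−2.860) = +3.651 V.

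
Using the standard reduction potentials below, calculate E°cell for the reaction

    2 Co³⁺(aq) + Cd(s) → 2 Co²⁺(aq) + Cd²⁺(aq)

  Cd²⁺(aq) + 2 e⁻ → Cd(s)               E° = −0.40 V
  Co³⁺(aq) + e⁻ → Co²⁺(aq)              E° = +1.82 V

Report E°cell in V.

+2.22 V

Co³⁺(aq) gains electrons, so the Co³⁺/Co²⁺ couple is the cathode; the Cd²⁺/Cd couple is the anode.
E°cell = E°(cathode) − E°(anode) = +1.82 − (−0.40) = +2.22 V.
The positive value indicates the reaction is spontaneous as written.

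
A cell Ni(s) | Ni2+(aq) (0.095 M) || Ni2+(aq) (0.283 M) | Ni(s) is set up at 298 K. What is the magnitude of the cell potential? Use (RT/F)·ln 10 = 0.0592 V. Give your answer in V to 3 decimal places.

0.014 V

For a concentration cell E°cell = 0, since both electrodes use the same couple.
The compartment with the higher Ni2+(aq) concentration (0.283 M) acts as the cathode; ions are reduced there and produced at the dilute (0.095 M) anode.
With n = 2, Ecell = −(0.0592/2)·log([dilute]/[conc]) = −(0.0592/2)·log(0.095/0.283) = +0.014 V.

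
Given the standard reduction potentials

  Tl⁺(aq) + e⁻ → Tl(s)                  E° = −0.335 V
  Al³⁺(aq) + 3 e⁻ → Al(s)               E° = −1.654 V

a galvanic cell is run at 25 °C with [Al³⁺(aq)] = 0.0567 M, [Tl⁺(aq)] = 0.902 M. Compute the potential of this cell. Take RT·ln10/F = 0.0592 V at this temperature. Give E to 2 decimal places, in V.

+1.34 V

Since E°(Tl⁺/Tl) > E°(Al³⁺/Al), Tl⁺/Tl serves as the cathode.
The standard potential is −0.335 − (−1.654) = +1.319 V and the balanced reaction transfers n = 3 electrons.
The balanced reaction is 3 Tl⁺(aq) + Al(s) → 3 Tl(s) + Al³⁺(aq), so Q = [Al³⁺(aq)] / [Tl⁺(aq)]^3 = 0.0773 and log Q = −1.112.
E = E° − (0.0592/n)·log Q = +1.319 − (0.0592/3)(−1.112) = +1.34 V.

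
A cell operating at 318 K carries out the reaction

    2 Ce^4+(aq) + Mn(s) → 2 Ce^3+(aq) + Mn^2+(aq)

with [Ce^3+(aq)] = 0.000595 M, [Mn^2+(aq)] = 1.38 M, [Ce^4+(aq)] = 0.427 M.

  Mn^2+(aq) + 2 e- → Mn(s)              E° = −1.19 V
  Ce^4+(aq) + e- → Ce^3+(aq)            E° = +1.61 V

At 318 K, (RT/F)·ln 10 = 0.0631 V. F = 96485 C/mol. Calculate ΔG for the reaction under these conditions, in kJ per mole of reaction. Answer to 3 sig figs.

−574 kJ/mol

E°cell = +1.61 − (−1.19) = +2.80 V; the balanced reaction transfers n = 2 electrons.
The reaction quotient is ([Ce^3+(aq)]^2·[Mn^2+(aq)]) / [Ce^4+(aq)]^2 = 2.68×10^−6; by Nernst, E = +2.80 − (0.0631/2)(−5.572) = +2.9758 V.
Then ΔG = −nFE = −2 × 96485 × +2.9758 J/mol = −574 kJ/mol.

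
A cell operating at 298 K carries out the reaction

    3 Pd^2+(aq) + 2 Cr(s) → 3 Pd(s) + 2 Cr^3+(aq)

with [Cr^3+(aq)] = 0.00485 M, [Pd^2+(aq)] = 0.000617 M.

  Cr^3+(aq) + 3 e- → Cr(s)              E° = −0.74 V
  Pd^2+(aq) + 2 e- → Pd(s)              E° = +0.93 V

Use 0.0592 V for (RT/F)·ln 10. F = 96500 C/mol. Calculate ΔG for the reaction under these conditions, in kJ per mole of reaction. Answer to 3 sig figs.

−938 kJ/mol

The standard cell potential is +0.93 − (−0.74) = +1.67 V, with n = 6 electrons in the balanced equation.
Q = [Cr^3+(aq)]^2 / [Pd^2+(aq)]^3 = 1×10^5, so log Q = 5.001 and E = +1.67 − (0.0592/6)(5.001) = +1.6207 V.
Finally ΔG = −nFE = −(6)(96500 C/mol)(+1.6207 V) = −938 kJ/mol.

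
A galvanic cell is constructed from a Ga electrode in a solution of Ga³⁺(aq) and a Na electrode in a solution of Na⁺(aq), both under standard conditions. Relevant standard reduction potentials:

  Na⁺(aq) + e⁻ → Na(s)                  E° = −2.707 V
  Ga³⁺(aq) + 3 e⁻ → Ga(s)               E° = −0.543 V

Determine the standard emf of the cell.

+2.164 V

Of the two couples in this cell, the one with the more positive reduction potential is reduced at the cathode: here that is Ga³⁺/Ga (−0.543 V); Na⁺/Na (−2.707 V) is the anode.
E°cell = E°(cathode) − E°(anode) = −0.543 − (−2.707) = +2.164 V.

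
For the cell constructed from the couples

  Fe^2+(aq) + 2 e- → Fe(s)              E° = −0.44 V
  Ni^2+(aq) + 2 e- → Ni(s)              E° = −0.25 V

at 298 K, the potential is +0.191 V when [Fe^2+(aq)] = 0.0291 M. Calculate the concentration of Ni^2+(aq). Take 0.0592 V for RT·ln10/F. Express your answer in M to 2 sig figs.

With Ni²⁺/Ni at the cathode and Fe²⁺/Fe at the anode, E°cell = −0.25 − (−0.44) = +0.19 V (n = 2).
Since E = E° − (0.0592/n)·log Q, log Q = n(E° − E)/0.0592 = −0.034.
Balancing electrons gives Ni^2+(aq) + Fe(s) → Ni(s) + Fe^2+(aq); thus Q = [Fe^2+(aq)] / [Ni^2+(aq)].
Isolating [Ni^2+(aq)] in Q = 10^{−0.034} yields log [Ni^2+(aq)] = −1.502, i.e. 0.031 M.

0.031 M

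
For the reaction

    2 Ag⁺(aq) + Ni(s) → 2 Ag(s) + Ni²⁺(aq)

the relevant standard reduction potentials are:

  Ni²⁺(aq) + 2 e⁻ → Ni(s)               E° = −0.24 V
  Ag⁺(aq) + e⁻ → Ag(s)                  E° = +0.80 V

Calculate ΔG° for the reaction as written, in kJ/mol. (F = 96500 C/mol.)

In the reaction as written Ag⁺(aq) is reduced, so the Ag⁺/Ag couple is the cathode and Ni²⁺/Ni is the anode.
E°cell = +0.80 − (−0.24) = +1.04 V; balancing electrons gives n = 2.
ΔG° = −nFE°cell = −(2)(96500)(+1.04) J/mol = −201 kJ/mol.

−201 kJ/mol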